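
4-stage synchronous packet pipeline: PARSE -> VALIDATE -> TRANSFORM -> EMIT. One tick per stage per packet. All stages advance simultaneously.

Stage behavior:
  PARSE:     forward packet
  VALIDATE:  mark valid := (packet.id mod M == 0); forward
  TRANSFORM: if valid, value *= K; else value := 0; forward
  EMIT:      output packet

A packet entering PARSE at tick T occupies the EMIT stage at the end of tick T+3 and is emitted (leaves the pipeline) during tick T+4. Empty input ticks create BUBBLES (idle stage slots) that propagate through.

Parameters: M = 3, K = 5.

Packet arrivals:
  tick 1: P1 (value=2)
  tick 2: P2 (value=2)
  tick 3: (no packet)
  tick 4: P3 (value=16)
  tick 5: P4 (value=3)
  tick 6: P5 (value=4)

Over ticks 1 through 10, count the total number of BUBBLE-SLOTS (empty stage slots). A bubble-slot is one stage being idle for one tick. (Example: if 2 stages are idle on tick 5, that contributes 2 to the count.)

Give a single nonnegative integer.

Answer: 20

Derivation:
Tick 1: [PARSE:P1(v=2,ok=F), VALIDATE:-, TRANSFORM:-, EMIT:-] out:-; bubbles=3
Tick 2: [PARSE:P2(v=2,ok=F), VALIDATE:P1(v=2,ok=F), TRANSFORM:-, EMIT:-] out:-; bubbles=2
Tick 3: [PARSE:-, VALIDATE:P2(v=2,ok=F), TRANSFORM:P1(v=0,ok=F), EMIT:-] out:-; bubbles=2
Tick 4: [PARSE:P3(v=16,ok=F), VALIDATE:-, TRANSFORM:P2(v=0,ok=F), EMIT:P1(v=0,ok=F)] out:-; bubbles=1
Tick 5: [PARSE:P4(v=3,ok=F), VALIDATE:P3(v=16,ok=T), TRANSFORM:-, EMIT:P2(v=0,ok=F)] out:P1(v=0); bubbles=1
Tick 6: [PARSE:P5(v=4,ok=F), VALIDATE:P4(v=3,ok=F), TRANSFORM:P3(v=80,ok=T), EMIT:-] out:P2(v=0); bubbles=1
Tick 7: [PARSE:-, VALIDATE:P5(v=4,ok=F), TRANSFORM:P4(v=0,ok=F), EMIT:P3(v=80,ok=T)] out:-; bubbles=1
Tick 8: [PARSE:-, VALIDATE:-, TRANSFORM:P5(v=0,ok=F), EMIT:P4(v=0,ok=F)] out:P3(v=80); bubbles=2
Tick 9: [PARSE:-, VALIDATE:-, TRANSFORM:-, EMIT:P5(v=0,ok=F)] out:P4(v=0); bubbles=3
Tick 10: [PARSE:-, VALIDATE:-, TRANSFORM:-, EMIT:-] out:P5(v=0); bubbles=4
Total bubble-slots: 20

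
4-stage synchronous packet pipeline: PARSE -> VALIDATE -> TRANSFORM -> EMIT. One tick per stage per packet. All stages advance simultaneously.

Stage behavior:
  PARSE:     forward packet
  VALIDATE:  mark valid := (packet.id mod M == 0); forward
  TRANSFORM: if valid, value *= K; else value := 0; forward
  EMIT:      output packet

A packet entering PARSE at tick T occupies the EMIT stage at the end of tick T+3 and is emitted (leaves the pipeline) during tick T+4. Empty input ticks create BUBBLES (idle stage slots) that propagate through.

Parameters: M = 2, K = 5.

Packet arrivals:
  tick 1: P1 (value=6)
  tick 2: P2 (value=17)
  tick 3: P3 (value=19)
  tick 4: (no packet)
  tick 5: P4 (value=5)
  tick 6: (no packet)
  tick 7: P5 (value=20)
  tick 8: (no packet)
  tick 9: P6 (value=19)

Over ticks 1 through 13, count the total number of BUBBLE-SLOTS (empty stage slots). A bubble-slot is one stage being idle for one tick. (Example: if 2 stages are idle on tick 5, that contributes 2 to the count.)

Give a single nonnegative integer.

Tick 1: [PARSE:P1(v=6,ok=F), VALIDATE:-, TRANSFORM:-, EMIT:-] out:-; bubbles=3
Tick 2: [PARSE:P2(v=17,ok=F), VALIDATE:P1(v=6,ok=F), TRANSFORM:-, EMIT:-] out:-; bubbles=2
Tick 3: [PARSE:P3(v=19,ok=F), VALIDATE:P2(v=17,ok=T), TRANSFORM:P1(v=0,ok=F), EMIT:-] out:-; bubbles=1
Tick 4: [PARSE:-, VALIDATE:P3(v=19,ok=F), TRANSFORM:P2(v=85,ok=T), EMIT:P1(v=0,ok=F)] out:-; bubbles=1
Tick 5: [PARSE:P4(v=5,ok=F), VALIDATE:-, TRANSFORM:P3(v=0,ok=F), EMIT:P2(v=85,ok=T)] out:P1(v=0); bubbles=1
Tick 6: [PARSE:-, VALIDATE:P4(v=5,ok=T), TRANSFORM:-, EMIT:P3(v=0,ok=F)] out:P2(v=85); bubbles=2
Tick 7: [PARSE:P5(v=20,ok=F), VALIDATE:-, TRANSFORM:P4(v=25,ok=T), EMIT:-] out:P3(v=0); bubbles=2
Tick 8: [PARSE:-, VALIDATE:P5(v=20,ok=F), TRANSFORM:-, EMIT:P4(v=25,ok=T)] out:-; bubbles=2
Tick 9: [PARSE:P6(v=19,ok=F), VALIDATE:-, TRANSFORM:P5(v=0,ok=F), EMIT:-] out:P4(v=25); bubbles=2
Tick 10: [PARSE:-, VALIDATE:P6(v=19,ok=T), TRANSFORM:-, EMIT:P5(v=0,ok=F)] out:-; bubbles=2
Tick 11: [PARSE:-, VALIDATE:-, TRANSFORM:P6(v=95,ok=T), EMIT:-] out:P5(v=0); bubbles=3
Tick 12: [PARSE:-, VALIDATE:-, TRANSFORM:-, EMIT:P6(v=95,ok=T)] out:-; bubbles=3
Tick 13: [PARSE:-, VALIDATE:-, TRANSFORM:-, EMIT:-] out:P6(v=95); bubbles=4
Total bubble-slots: 28

Answer: 28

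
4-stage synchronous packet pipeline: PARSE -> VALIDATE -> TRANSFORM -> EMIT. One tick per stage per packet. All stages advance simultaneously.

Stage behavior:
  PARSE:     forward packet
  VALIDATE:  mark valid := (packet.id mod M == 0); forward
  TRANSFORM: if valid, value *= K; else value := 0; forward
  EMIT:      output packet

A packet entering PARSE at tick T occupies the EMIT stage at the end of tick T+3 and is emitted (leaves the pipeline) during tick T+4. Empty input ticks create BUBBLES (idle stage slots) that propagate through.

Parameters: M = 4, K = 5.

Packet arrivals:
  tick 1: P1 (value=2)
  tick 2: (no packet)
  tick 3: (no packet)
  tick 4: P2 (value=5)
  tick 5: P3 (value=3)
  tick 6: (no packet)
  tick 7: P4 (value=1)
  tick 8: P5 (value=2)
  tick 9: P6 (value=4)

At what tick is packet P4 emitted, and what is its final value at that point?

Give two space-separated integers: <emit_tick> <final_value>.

Answer: 11 5

Derivation:
Tick 1: [PARSE:P1(v=2,ok=F), VALIDATE:-, TRANSFORM:-, EMIT:-] out:-; in:P1
Tick 2: [PARSE:-, VALIDATE:P1(v=2,ok=F), TRANSFORM:-, EMIT:-] out:-; in:-
Tick 3: [PARSE:-, VALIDATE:-, TRANSFORM:P1(v=0,ok=F), EMIT:-] out:-; in:-
Tick 4: [PARSE:P2(v=5,ok=F), VALIDATE:-, TRANSFORM:-, EMIT:P1(v=0,ok=F)] out:-; in:P2
Tick 5: [PARSE:P3(v=3,ok=F), VALIDATE:P2(v=5,ok=F), TRANSFORM:-, EMIT:-] out:P1(v=0); in:P3
Tick 6: [PARSE:-, VALIDATE:P3(v=3,ok=F), TRANSFORM:P2(v=0,ok=F), EMIT:-] out:-; in:-
Tick 7: [PARSE:P4(v=1,ok=F), VALIDATE:-, TRANSFORM:P3(v=0,ok=F), EMIT:P2(v=0,ok=F)] out:-; in:P4
Tick 8: [PARSE:P5(v=2,ok=F), VALIDATE:P4(v=1,ok=T), TRANSFORM:-, EMIT:P3(v=0,ok=F)] out:P2(v=0); in:P5
Tick 9: [PARSE:P6(v=4,ok=F), VALIDATE:P5(v=2,ok=F), TRANSFORM:P4(v=5,ok=T), EMIT:-] out:P3(v=0); in:P6
Tick 10: [PARSE:-, VALIDATE:P6(v=4,ok=F), TRANSFORM:P5(v=0,ok=F), EMIT:P4(v=5,ok=T)] out:-; in:-
Tick 11: [PARSE:-, VALIDATE:-, TRANSFORM:P6(v=0,ok=F), EMIT:P5(v=0,ok=F)] out:P4(v=5); in:-
Tick 12: [PARSE:-, VALIDATE:-, TRANSFORM:-, EMIT:P6(v=0,ok=F)] out:P5(v=0); in:-
Tick 13: [PARSE:-, VALIDATE:-, TRANSFORM:-, EMIT:-] out:P6(v=0); in:-
P4: arrives tick 7, valid=True (id=4, id%4=0), emit tick 11, final value 5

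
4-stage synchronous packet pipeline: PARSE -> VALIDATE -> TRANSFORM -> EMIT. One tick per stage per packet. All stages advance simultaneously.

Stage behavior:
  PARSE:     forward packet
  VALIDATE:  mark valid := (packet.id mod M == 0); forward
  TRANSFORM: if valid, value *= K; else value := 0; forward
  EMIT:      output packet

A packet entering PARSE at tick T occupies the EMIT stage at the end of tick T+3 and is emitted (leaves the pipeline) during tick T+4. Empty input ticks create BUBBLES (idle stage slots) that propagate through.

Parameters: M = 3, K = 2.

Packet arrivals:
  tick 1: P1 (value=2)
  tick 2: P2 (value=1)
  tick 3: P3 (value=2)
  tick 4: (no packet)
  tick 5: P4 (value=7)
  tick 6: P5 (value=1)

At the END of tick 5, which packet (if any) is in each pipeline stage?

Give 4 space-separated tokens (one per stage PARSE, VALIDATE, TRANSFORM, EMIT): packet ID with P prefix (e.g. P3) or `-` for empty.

Answer: P4 - P3 P2

Derivation:
Tick 1: [PARSE:P1(v=2,ok=F), VALIDATE:-, TRANSFORM:-, EMIT:-] out:-; in:P1
Tick 2: [PARSE:P2(v=1,ok=F), VALIDATE:P1(v=2,ok=F), TRANSFORM:-, EMIT:-] out:-; in:P2
Tick 3: [PARSE:P3(v=2,ok=F), VALIDATE:P2(v=1,ok=F), TRANSFORM:P1(v=0,ok=F), EMIT:-] out:-; in:P3
Tick 4: [PARSE:-, VALIDATE:P3(v=2,ok=T), TRANSFORM:P2(v=0,ok=F), EMIT:P1(v=0,ok=F)] out:-; in:-
Tick 5: [PARSE:P4(v=7,ok=F), VALIDATE:-, TRANSFORM:P3(v=4,ok=T), EMIT:P2(v=0,ok=F)] out:P1(v=0); in:P4
At end of tick 5: ['P4', '-', 'P3', 'P2']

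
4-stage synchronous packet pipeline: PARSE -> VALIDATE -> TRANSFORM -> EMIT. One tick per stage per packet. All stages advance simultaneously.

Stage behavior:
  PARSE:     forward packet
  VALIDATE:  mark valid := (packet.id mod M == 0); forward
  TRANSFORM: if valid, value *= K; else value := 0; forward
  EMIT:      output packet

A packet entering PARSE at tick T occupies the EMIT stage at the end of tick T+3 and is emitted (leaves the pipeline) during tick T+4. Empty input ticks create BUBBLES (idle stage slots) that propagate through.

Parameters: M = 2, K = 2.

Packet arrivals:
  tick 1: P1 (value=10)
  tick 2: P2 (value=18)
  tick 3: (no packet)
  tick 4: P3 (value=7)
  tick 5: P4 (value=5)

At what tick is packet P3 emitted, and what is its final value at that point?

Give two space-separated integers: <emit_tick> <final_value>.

Answer: 8 0

Derivation:
Tick 1: [PARSE:P1(v=10,ok=F), VALIDATE:-, TRANSFORM:-, EMIT:-] out:-; in:P1
Tick 2: [PARSE:P2(v=18,ok=F), VALIDATE:P1(v=10,ok=F), TRANSFORM:-, EMIT:-] out:-; in:P2
Tick 3: [PARSE:-, VALIDATE:P2(v=18,ok=T), TRANSFORM:P1(v=0,ok=F), EMIT:-] out:-; in:-
Tick 4: [PARSE:P3(v=7,ok=F), VALIDATE:-, TRANSFORM:P2(v=36,ok=T), EMIT:P1(v=0,ok=F)] out:-; in:P3
Tick 5: [PARSE:P4(v=5,ok=F), VALIDATE:P3(v=7,ok=F), TRANSFORM:-, EMIT:P2(v=36,ok=T)] out:P1(v=0); in:P4
Tick 6: [PARSE:-, VALIDATE:P4(v=5,ok=T), TRANSFORM:P3(v=0,ok=F), EMIT:-] out:P2(v=36); in:-
Tick 7: [PARSE:-, VALIDATE:-, TRANSFORM:P4(v=10,ok=T), EMIT:P3(v=0,ok=F)] out:-; in:-
Tick 8: [PARSE:-, VALIDATE:-, TRANSFORM:-, EMIT:P4(v=10,ok=T)] out:P3(v=0); in:-
Tick 9: [PARSE:-, VALIDATE:-, TRANSFORM:-, EMIT:-] out:P4(v=10); in:-
P3: arrives tick 4, valid=False (id=3, id%2=1), emit tick 8, final value 0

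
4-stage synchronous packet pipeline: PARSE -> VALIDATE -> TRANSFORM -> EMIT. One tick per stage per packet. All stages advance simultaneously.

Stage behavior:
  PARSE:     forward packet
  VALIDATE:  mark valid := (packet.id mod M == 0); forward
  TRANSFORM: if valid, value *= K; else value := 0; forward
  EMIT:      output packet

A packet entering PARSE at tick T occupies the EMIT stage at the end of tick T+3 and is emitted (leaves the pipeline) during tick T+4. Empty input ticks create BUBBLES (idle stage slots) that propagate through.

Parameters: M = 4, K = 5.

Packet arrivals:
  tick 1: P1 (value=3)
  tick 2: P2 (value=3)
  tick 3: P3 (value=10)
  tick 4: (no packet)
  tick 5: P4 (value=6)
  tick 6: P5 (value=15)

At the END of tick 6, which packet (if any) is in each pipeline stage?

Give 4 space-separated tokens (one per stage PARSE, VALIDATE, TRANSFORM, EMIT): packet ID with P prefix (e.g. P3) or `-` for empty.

Answer: P5 P4 - P3

Derivation:
Tick 1: [PARSE:P1(v=3,ok=F), VALIDATE:-, TRANSFORM:-, EMIT:-] out:-; in:P1
Tick 2: [PARSE:P2(v=3,ok=F), VALIDATE:P1(v=3,ok=F), TRANSFORM:-, EMIT:-] out:-; in:P2
Tick 3: [PARSE:P3(v=10,ok=F), VALIDATE:P2(v=3,ok=F), TRANSFORM:P1(v=0,ok=F), EMIT:-] out:-; in:P3
Tick 4: [PARSE:-, VALIDATE:P3(v=10,ok=F), TRANSFORM:P2(v=0,ok=F), EMIT:P1(v=0,ok=F)] out:-; in:-
Tick 5: [PARSE:P4(v=6,ok=F), VALIDATE:-, TRANSFORM:P3(v=0,ok=F), EMIT:P2(v=0,ok=F)] out:P1(v=0); in:P4
Tick 6: [PARSE:P5(v=15,ok=F), VALIDATE:P4(v=6,ok=T), TRANSFORM:-, EMIT:P3(v=0,ok=F)] out:P2(v=0); in:P5
At end of tick 6: ['P5', 'P4', '-', 'P3']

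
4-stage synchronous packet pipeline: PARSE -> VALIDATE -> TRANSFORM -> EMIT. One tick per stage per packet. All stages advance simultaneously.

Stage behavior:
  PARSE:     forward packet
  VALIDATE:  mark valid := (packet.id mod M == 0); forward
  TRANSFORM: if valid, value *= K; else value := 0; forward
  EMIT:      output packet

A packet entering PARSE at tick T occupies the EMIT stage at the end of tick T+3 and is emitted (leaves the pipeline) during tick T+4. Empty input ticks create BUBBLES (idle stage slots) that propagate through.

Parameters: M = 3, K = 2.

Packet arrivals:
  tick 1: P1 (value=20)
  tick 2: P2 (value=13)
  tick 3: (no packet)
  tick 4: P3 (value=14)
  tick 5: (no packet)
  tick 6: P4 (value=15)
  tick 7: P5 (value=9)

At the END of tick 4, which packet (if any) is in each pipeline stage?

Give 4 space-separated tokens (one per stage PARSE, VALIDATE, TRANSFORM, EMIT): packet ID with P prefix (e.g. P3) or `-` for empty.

Tick 1: [PARSE:P1(v=20,ok=F), VALIDATE:-, TRANSFORM:-, EMIT:-] out:-; in:P1
Tick 2: [PARSE:P2(v=13,ok=F), VALIDATE:P1(v=20,ok=F), TRANSFORM:-, EMIT:-] out:-; in:P2
Tick 3: [PARSE:-, VALIDATE:P2(v=13,ok=F), TRANSFORM:P1(v=0,ok=F), EMIT:-] out:-; in:-
Tick 4: [PARSE:P3(v=14,ok=F), VALIDATE:-, TRANSFORM:P2(v=0,ok=F), EMIT:P1(v=0,ok=F)] out:-; in:P3
At end of tick 4: ['P3', '-', 'P2', 'P1']

Answer: P3 - P2 P1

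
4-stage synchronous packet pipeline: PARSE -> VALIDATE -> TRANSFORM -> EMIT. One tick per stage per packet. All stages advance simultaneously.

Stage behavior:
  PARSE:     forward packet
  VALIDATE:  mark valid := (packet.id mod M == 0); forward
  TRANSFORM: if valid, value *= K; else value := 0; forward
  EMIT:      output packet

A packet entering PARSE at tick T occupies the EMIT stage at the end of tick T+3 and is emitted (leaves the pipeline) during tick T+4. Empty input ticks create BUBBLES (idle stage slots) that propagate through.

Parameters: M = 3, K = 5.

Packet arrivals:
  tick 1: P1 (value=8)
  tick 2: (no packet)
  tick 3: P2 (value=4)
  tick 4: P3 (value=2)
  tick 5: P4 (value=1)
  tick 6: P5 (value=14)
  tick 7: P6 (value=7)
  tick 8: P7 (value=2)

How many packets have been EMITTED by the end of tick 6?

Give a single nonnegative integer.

Tick 1: [PARSE:P1(v=8,ok=F), VALIDATE:-, TRANSFORM:-, EMIT:-] out:-; in:P1
Tick 2: [PARSE:-, VALIDATE:P1(v=8,ok=F), TRANSFORM:-, EMIT:-] out:-; in:-
Tick 3: [PARSE:P2(v=4,ok=F), VALIDATE:-, TRANSFORM:P1(v=0,ok=F), EMIT:-] out:-; in:P2
Tick 4: [PARSE:P3(v=2,ok=F), VALIDATE:P2(v=4,ok=F), TRANSFORM:-, EMIT:P1(v=0,ok=F)] out:-; in:P3
Tick 5: [PARSE:P4(v=1,ok=F), VALIDATE:P3(v=2,ok=T), TRANSFORM:P2(v=0,ok=F), EMIT:-] out:P1(v=0); in:P4
Tick 6: [PARSE:P5(v=14,ok=F), VALIDATE:P4(v=1,ok=F), TRANSFORM:P3(v=10,ok=T), EMIT:P2(v=0,ok=F)] out:-; in:P5
Emitted by tick 6: ['P1']

Answer: 1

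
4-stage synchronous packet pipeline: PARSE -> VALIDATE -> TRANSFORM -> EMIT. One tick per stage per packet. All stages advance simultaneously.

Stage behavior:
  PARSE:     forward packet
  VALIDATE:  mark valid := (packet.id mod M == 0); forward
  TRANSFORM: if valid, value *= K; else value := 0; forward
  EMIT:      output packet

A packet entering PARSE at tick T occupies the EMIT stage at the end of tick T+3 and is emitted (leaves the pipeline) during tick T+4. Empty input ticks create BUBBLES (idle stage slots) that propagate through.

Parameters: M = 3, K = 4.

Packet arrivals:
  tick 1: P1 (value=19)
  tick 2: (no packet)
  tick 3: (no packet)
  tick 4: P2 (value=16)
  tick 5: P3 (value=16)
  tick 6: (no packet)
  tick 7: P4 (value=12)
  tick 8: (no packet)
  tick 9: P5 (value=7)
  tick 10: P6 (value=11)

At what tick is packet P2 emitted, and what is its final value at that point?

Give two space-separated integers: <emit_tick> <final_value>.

Tick 1: [PARSE:P1(v=19,ok=F), VALIDATE:-, TRANSFORM:-, EMIT:-] out:-; in:P1
Tick 2: [PARSE:-, VALIDATE:P1(v=19,ok=F), TRANSFORM:-, EMIT:-] out:-; in:-
Tick 3: [PARSE:-, VALIDATE:-, TRANSFORM:P1(v=0,ok=F), EMIT:-] out:-; in:-
Tick 4: [PARSE:P2(v=16,ok=F), VALIDATE:-, TRANSFORM:-, EMIT:P1(v=0,ok=F)] out:-; in:P2
Tick 5: [PARSE:P3(v=16,ok=F), VALIDATE:P2(v=16,ok=F), TRANSFORM:-, EMIT:-] out:P1(v=0); in:P3
Tick 6: [PARSE:-, VALIDATE:P3(v=16,ok=T), TRANSFORM:P2(v=0,ok=F), EMIT:-] out:-; in:-
Tick 7: [PARSE:P4(v=12,ok=F), VALIDATE:-, TRANSFORM:P3(v=64,ok=T), EMIT:P2(v=0,ok=F)] out:-; in:P4
Tick 8: [PARSE:-, VALIDATE:P4(v=12,ok=F), TRANSFORM:-, EMIT:P3(v=64,ok=T)] out:P2(v=0); in:-
Tick 9: [PARSE:P5(v=7,ok=F), VALIDATE:-, TRANSFORM:P4(v=0,ok=F), EMIT:-] out:P3(v=64); in:P5
Tick 10: [PARSE:P6(v=11,ok=F), VALIDATE:P5(v=7,ok=F), TRANSFORM:-, EMIT:P4(v=0,ok=F)] out:-; in:P6
Tick 11: [PARSE:-, VALIDATE:P6(v=11,ok=T), TRANSFORM:P5(v=0,ok=F), EMIT:-] out:P4(v=0); in:-
Tick 12: [PARSE:-, VALIDATE:-, TRANSFORM:P6(v=44,ok=T), EMIT:P5(v=0,ok=F)] out:-; in:-
Tick 13: [PARSE:-, VALIDATE:-, TRANSFORM:-, EMIT:P6(v=44,ok=T)] out:P5(v=0); in:-
Tick 14: [PARSE:-, VALIDATE:-, TRANSFORM:-, EMIT:-] out:P6(v=44); in:-
P2: arrives tick 4, valid=False (id=2, id%3=2), emit tick 8, final value 0

Answer: 8 0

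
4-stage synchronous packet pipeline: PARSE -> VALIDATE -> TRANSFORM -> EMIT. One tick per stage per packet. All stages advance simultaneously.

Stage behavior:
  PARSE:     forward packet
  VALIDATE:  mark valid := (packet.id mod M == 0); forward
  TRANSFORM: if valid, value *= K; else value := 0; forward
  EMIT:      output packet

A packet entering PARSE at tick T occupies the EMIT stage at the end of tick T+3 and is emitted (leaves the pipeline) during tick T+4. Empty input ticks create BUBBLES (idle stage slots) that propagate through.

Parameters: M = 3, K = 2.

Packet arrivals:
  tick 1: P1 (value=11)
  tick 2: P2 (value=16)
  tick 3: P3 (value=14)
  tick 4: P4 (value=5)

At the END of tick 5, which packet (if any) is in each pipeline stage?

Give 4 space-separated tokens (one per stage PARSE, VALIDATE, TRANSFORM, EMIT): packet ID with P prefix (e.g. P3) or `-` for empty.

Answer: - P4 P3 P2

Derivation:
Tick 1: [PARSE:P1(v=11,ok=F), VALIDATE:-, TRANSFORM:-, EMIT:-] out:-; in:P1
Tick 2: [PARSE:P2(v=16,ok=F), VALIDATE:P1(v=11,ok=F), TRANSFORM:-, EMIT:-] out:-; in:P2
Tick 3: [PARSE:P3(v=14,ok=F), VALIDATE:P2(v=16,ok=F), TRANSFORM:P1(v=0,ok=F), EMIT:-] out:-; in:P3
Tick 4: [PARSE:P4(v=5,ok=F), VALIDATE:P3(v=14,ok=T), TRANSFORM:P2(v=0,ok=F), EMIT:P1(v=0,ok=F)] out:-; in:P4
Tick 5: [PARSE:-, VALIDATE:P4(v=5,ok=F), TRANSFORM:P3(v=28,ok=T), EMIT:P2(v=0,ok=F)] out:P1(v=0); in:-
At end of tick 5: ['-', 'P4', 'P3', 'P2']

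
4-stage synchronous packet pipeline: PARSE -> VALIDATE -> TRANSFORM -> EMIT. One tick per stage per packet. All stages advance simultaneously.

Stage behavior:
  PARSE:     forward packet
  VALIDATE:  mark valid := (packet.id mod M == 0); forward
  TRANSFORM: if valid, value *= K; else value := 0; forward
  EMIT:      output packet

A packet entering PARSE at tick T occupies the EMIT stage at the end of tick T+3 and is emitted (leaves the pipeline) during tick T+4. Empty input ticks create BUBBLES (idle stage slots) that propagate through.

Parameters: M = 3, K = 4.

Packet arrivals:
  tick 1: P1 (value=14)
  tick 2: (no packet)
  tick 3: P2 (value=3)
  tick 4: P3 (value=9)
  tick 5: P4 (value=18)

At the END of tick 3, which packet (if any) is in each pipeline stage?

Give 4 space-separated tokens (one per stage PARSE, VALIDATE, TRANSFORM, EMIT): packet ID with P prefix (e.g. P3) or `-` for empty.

Tick 1: [PARSE:P1(v=14,ok=F), VALIDATE:-, TRANSFORM:-, EMIT:-] out:-; in:P1
Tick 2: [PARSE:-, VALIDATE:P1(v=14,ok=F), TRANSFORM:-, EMIT:-] out:-; in:-
Tick 3: [PARSE:P2(v=3,ok=F), VALIDATE:-, TRANSFORM:P1(v=0,ok=F), EMIT:-] out:-; in:P2
At end of tick 3: ['P2', '-', 'P1', '-']

Answer: P2 - P1 -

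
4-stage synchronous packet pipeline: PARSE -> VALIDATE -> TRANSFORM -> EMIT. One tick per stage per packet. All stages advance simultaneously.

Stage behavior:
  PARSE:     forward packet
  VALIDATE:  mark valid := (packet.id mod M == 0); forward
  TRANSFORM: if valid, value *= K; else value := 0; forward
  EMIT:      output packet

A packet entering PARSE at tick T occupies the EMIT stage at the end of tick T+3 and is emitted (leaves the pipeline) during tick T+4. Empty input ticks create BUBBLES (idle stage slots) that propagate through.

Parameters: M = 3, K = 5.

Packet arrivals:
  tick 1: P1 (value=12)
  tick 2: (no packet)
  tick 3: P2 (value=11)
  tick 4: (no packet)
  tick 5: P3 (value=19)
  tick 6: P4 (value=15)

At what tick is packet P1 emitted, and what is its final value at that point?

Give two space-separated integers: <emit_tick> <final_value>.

Answer: 5 0

Derivation:
Tick 1: [PARSE:P1(v=12,ok=F), VALIDATE:-, TRANSFORM:-, EMIT:-] out:-; in:P1
Tick 2: [PARSE:-, VALIDATE:P1(v=12,ok=F), TRANSFORM:-, EMIT:-] out:-; in:-
Tick 3: [PARSE:P2(v=11,ok=F), VALIDATE:-, TRANSFORM:P1(v=0,ok=F), EMIT:-] out:-; in:P2
Tick 4: [PARSE:-, VALIDATE:P2(v=11,ok=F), TRANSFORM:-, EMIT:P1(v=0,ok=F)] out:-; in:-
Tick 5: [PARSE:P3(v=19,ok=F), VALIDATE:-, TRANSFORM:P2(v=0,ok=F), EMIT:-] out:P1(v=0); in:P3
Tick 6: [PARSE:P4(v=15,ok=F), VALIDATE:P3(v=19,ok=T), TRANSFORM:-, EMIT:P2(v=0,ok=F)] out:-; in:P4
Tick 7: [PARSE:-, VALIDATE:P4(v=15,ok=F), TRANSFORM:P3(v=95,ok=T), EMIT:-] out:P2(v=0); in:-
Tick 8: [PARSE:-, VALIDATE:-, TRANSFORM:P4(v=0,ok=F), EMIT:P3(v=95,ok=T)] out:-; in:-
Tick 9: [PARSE:-, VALIDATE:-, TRANSFORM:-, EMIT:P4(v=0,ok=F)] out:P3(v=95); in:-
Tick 10: [PARSE:-, VALIDATE:-, TRANSFORM:-, EMIT:-] out:P4(v=0); in:-
P1: arrives tick 1, valid=False (id=1, id%3=1), emit tick 5, final value 0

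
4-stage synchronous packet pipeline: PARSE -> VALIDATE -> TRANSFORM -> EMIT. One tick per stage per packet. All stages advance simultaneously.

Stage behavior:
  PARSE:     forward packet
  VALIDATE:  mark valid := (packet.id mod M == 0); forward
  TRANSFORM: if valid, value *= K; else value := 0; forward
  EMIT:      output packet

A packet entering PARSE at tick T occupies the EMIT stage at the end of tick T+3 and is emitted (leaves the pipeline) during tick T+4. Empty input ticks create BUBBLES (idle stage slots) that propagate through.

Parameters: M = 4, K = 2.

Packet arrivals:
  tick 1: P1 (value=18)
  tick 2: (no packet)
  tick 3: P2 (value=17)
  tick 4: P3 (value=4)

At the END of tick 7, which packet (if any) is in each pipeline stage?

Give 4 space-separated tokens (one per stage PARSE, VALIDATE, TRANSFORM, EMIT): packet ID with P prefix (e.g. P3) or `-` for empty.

Tick 1: [PARSE:P1(v=18,ok=F), VALIDATE:-, TRANSFORM:-, EMIT:-] out:-; in:P1
Tick 2: [PARSE:-, VALIDATE:P1(v=18,ok=F), TRANSFORM:-, EMIT:-] out:-; in:-
Tick 3: [PARSE:P2(v=17,ok=F), VALIDATE:-, TRANSFORM:P1(v=0,ok=F), EMIT:-] out:-; in:P2
Tick 4: [PARSE:P3(v=4,ok=F), VALIDATE:P2(v=17,ok=F), TRANSFORM:-, EMIT:P1(v=0,ok=F)] out:-; in:P3
Tick 5: [PARSE:-, VALIDATE:P3(v=4,ok=F), TRANSFORM:P2(v=0,ok=F), EMIT:-] out:P1(v=0); in:-
Tick 6: [PARSE:-, VALIDATE:-, TRANSFORM:P3(v=0,ok=F), EMIT:P2(v=0,ok=F)] out:-; in:-
Tick 7: [PARSE:-, VALIDATE:-, TRANSFORM:-, EMIT:P3(v=0,ok=F)] out:P2(v=0); in:-
At end of tick 7: ['-', '-', '-', 'P3']

Answer: - - - P3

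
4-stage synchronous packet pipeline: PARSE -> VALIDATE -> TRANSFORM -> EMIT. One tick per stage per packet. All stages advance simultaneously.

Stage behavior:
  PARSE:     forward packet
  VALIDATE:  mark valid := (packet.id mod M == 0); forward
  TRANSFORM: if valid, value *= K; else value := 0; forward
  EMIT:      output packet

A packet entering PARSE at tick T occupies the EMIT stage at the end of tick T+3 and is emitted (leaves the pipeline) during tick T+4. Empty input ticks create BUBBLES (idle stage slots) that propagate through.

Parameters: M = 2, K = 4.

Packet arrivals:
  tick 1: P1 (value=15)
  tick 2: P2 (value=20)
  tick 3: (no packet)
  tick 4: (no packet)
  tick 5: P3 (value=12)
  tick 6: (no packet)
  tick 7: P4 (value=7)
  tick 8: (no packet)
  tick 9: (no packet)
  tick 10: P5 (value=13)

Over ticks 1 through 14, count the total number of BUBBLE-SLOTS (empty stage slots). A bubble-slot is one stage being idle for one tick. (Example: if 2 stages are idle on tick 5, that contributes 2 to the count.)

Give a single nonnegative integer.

Answer: 36

Derivation:
Tick 1: [PARSE:P1(v=15,ok=F), VALIDATE:-, TRANSFORM:-, EMIT:-] out:-; bubbles=3
Tick 2: [PARSE:P2(v=20,ok=F), VALIDATE:P1(v=15,ok=F), TRANSFORM:-, EMIT:-] out:-; bubbles=2
Tick 3: [PARSE:-, VALIDATE:P2(v=20,ok=T), TRANSFORM:P1(v=0,ok=F), EMIT:-] out:-; bubbles=2
Tick 4: [PARSE:-, VALIDATE:-, TRANSFORM:P2(v=80,ok=T), EMIT:P1(v=0,ok=F)] out:-; bubbles=2
Tick 5: [PARSE:P3(v=12,ok=F), VALIDATE:-, TRANSFORM:-, EMIT:P2(v=80,ok=T)] out:P1(v=0); bubbles=2
Tick 6: [PARSE:-, VALIDATE:P3(v=12,ok=F), TRANSFORM:-, EMIT:-] out:P2(v=80); bubbles=3
Tick 7: [PARSE:P4(v=7,ok=F), VALIDATE:-, TRANSFORM:P3(v=0,ok=F), EMIT:-] out:-; bubbles=2
Tick 8: [PARSE:-, VALIDATE:P4(v=7,ok=T), TRANSFORM:-, EMIT:P3(v=0,ok=F)] out:-; bubbles=2
Tick 9: [PARSE:-, VALIDATE:-, TRANSFORM:P4(v=28,ok=T), EMIT:-] out:P3(v=0); bubbles=3
Tick 10: [PARSE:P5(v=13,ok=F), VALIDATE:-, TRANSFORM:-, EMIT:P4(v=28,ok=T)] out:-; bubbles=2
Tick 11: [PARSE:-, VALIDATE:P5(v=13,ok=F), TRANSFORM:-, EMIT:-] out:P4(v=28); bubbles=3
Tick 12: [PARSE:-, VALIDATE:-, TRANSFORM:P5(v=0,ok=F), EMIT:-] out:-; bubbles=3
Tick 13: [PARSE:-, VALIDATE:-, TRANSFORM:-, EMIT:P5(v=0,ok=F)] out:-; bubbles=3
Tick 14: [PARSE:-, VALIDATE:-, TRANSFORM:-, EMIT:-] out:P5(v=0); bubbles=4
Total bubble-slots: 36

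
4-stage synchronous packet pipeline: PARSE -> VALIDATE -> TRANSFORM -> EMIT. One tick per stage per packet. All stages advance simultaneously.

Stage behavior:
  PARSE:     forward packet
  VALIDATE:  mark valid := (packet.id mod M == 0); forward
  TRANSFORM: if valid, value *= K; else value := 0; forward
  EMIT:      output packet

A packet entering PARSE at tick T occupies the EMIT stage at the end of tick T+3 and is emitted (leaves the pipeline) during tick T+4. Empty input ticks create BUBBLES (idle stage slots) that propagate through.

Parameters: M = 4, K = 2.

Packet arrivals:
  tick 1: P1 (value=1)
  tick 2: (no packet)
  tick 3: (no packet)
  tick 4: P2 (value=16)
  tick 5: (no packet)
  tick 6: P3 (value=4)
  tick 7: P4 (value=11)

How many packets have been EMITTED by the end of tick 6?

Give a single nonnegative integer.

Tick 1: [PARSE:P1(v=1,ok=F), VALIDATE:-, TRANSFORM:-, EMIT:-] out:-; in:P1
Tick 2: [PARSE:-, VALIDATE:P1(v=1,ok=F), TRANSFORM:-, EMIT:-] out:-; in:-
Tick 3: [PARSE:-, VALIDATE:-, TRANSFORM:P1(v=0,ok=F), EMIT:-] out:-; in:-
Tick 4: [PARSE:P2(v=16,ok=F), VALIDATE:-, TRANSFORM:-, EMIT:P1(v=0,ok=F)] out:-; in:P2
Tick 5: [PARSE:-, VALIDATE:P2(v=16,ok=F), TRANSFORM:-, EMIT:-] out:P1(v=0); in:-
Tick 6: [PARSE:P3(v=4,ok=F), VALIDATE:-, TRANSFORM:P2(v=0,ok=F), EMIT:-] out:-; in:P3
Emitted by tick 6: ['P1']

Answer: 1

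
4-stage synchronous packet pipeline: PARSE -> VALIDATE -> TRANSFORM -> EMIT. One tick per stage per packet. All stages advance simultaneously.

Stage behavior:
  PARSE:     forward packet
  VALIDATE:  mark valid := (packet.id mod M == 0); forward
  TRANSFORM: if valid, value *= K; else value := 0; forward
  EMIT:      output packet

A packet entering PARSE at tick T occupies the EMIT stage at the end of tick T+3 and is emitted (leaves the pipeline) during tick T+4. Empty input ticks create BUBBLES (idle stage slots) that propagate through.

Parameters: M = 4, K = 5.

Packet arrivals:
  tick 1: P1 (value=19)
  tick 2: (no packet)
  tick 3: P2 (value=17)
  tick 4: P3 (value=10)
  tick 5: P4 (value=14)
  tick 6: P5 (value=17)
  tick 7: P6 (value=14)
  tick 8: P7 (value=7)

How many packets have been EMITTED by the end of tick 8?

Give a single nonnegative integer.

Tick 1: [PARSE:P1(v=19,ok=F), VALIDATE:-, TRANSFORM:-, EMIT:-] out:-; in:P1
Tick 2: [PARSE:-, VALIDATE:P1(v=19,ok=F), TRANSFORM:-, EMIT:-] out:-; in:-
Tick 3: [PARSE:P2(v=17,ok=F), VALIDATE:-, TRANSFORM:P1(v=0,ok=F), EMIT:-] out:-; in:P2
Tick 4: [PARSE:P3(v=10,ok=F), VALIDATE:P2(v=17,ok=F), TRANSFORM:-, EMIT:P1(v=0,ok=F)] out:-; in:P3
Tick 5: [PARSE:P4(v=14,ok=F), VALIDATE:P3(v=10,ok=F), TRANSFORM:P2(v=0,ok=F), EMIT:-] out:P1(v=0); in:P4
Tick 6: [PARSE:P5(v=17,ok=F), VALIDATE:P4(v=14,ok=T), TRANSFORM:P3(v=0,ok=F), EMIT:P2(v=0,ok=F)] out:-; in:P5
Tick 7: [PARSE:P6(v=14,ok=F), VALIDATE:P5(v=17,ok=F), TRANSFORM:P4(v=70,ok=T), EMIT:P3(v=0,ok=F)] out:P2(v=0); in:P6
Tick 8: [PARSE:P7(v=7,ok=F), VALIDATE:P6(v=14,ok=F), TRANSFORM:P5(v=0,ok=F), EMIT:P4(v=70,ok=T)] out:P3(v=0); in:P7
Emitted by tick 8: ['P1', 'P2', 'P3']

Answer: 3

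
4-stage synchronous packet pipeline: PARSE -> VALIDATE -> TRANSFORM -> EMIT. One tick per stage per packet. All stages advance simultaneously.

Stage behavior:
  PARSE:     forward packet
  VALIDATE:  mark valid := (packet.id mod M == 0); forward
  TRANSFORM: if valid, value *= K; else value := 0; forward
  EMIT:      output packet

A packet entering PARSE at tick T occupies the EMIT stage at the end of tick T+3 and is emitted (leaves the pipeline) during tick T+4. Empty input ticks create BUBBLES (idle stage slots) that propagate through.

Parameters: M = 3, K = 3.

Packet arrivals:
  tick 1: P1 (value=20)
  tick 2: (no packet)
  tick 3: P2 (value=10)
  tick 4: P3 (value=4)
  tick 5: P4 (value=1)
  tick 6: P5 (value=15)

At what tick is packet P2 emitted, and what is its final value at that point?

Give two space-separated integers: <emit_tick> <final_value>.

Answer: 7 0

Derivation:
Tick 1: [PARSE:P1(v=20,ok=F), VALIDATE:-, TRANSFORM:-, EMIT:-] out:-; in:P1
Tick 2: [PARSE:-, VALIDATE:P1(v=20,ok=F), TRANSFORM:-, EMIT:-] out:-; in:-
Tick 3: [PARSE:P2(v=10,ok=F), VALIDATE:-, TRANSFORM:P1(v=0,ok=F), EMIT:-] out:-; in:P2
Tick 4: [PARSE:P3(v=4,ok=F), VALIDATE:P2(v=10,ok=F), TRANSFORM:-, EMIT:P1(v=0,ok=F)] out:-; in:P3
Tick 5: [PARSE:P4(v=1,ok=F), VALIDATE:P3(v=4,ok=T), TRANSFORM:P2(v=0,ok=F), EMIT:-] out:P1(v=0); in:P4
Tick 6: [PARSE:P5(v=15,ok=F), VALIDATE:P4(v=1,ok=F), TRANSFORM:P3(v=12,ok=T), EMIT:P2(v=0,ok=F)] out:-; in:P5
Tick 7: [PARSE:-, VALIDATE:P5(v=15,ok=F), TRANSFORM:P4(v=0,ok=F), EMIT:P3(v=12,ok=T)] out:P2(v=0); in:-
Tick 8: [PARSE:-, VALIDATE:-, TRANSFORM:P5(v=0,ok=F), EMIT:P4(v=0,ok=F)] out:P3(v=12); in:-
Tick 9: [PARSE:-, VALIDATE:-, TRANSFORM:-, EMIT:P5(v=0,ok=F)] out:P4(v=0); in:-
Tick 10: [PARSE:-, VALIDATE:-, TRANSFORM:-, EMIT:-] out:P5(v=0); in:-
P2: arrives tick 3, valid=False (id=2, id%3=2), emit tick 7, final value 0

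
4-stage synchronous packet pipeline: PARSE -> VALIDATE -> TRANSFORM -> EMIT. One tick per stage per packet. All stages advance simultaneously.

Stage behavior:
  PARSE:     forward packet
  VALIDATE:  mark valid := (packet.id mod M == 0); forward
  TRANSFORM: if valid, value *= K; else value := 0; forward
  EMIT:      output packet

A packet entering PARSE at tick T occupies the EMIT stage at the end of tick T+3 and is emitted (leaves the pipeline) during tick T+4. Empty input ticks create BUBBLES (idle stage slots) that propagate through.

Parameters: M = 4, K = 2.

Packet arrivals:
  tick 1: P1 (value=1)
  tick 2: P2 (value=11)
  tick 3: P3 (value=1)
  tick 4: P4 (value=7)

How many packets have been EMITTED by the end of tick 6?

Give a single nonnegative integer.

Answer: 2

Derivation:
Tick 1: [PARSE:P1(v=1,ok=F), VALIDATE:-, TRANSFORM:-, EMIT:-] out:-; in:P1
Tick 2: [PARSE:P2(v=11,ok=F), VALIDATE:P1(v=1,ok=F), TRANSFORM:-, EMIT:-] out:-; in:P2
Tick 3: [PARSE:P3(v=1,ok=F), VALIDATE:P2(v=11,ok=F), TRANSFORM:P1(v=0,ok=F), EMIT:-] out:-; in:P3
Tick 4: [PARSE:P4(v=7,ok=F), VALIDATE:P3(v=1,ok=F), TRANSFORM:P2(v=0,ok=F), EMIT:P1(v=0,ok=F)] out:-; in:P4
Tick 5: [PARSE:-, VALIDATE:P4(v=7,ok=T), TRANSFORM:P3(v=0,ok=F), EMIT:P2(v=0,ok=F)] out:P1(v=0); in:-
Tick 6: [PARSE:-, VALIDATE:-, TRANSFORM:P4(v=14,ok=T), EMIT:P3(v=0,ok=F)] out:P2(v=0); in:-
Emitted by tick 6: ['P1', 'P2']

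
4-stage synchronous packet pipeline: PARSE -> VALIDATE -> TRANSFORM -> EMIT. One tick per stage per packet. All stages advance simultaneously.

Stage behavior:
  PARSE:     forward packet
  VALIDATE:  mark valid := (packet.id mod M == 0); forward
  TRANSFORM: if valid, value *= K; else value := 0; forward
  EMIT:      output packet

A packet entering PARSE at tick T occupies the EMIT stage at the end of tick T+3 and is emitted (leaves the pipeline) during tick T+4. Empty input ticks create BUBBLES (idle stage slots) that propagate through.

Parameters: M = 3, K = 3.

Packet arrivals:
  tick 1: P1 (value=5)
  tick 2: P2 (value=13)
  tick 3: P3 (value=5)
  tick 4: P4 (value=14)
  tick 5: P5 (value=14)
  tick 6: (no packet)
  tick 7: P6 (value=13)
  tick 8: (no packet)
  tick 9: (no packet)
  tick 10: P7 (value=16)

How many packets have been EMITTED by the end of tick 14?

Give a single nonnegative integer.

Answer: 7

Derivation:
Tick 1: [PARSE:P1(v=5,ok=F), VALIDATE:-, TRANSFORM:-, EMIT:-] out:-; in:P1
Tick 2: [PARSE:P2(v=13,ok=F), VALIDATE:P1(v=5,ok=F), TRANSFORM:-, EMIT:-] out:-; in:P2
Tick 3: [PARSE:P3(v=5,ok=F), VALIDATE:P2(v=13,ok=F), TRANSFORM:P1(v=0,ok=F), EMIT:-] out:-; in:P3
Tick 4: [PARSE:P4(v=14,ok=F), VALIDATE:P3(v=5,ok=T), TRANSFORM:P2(v=0,ok=F), EMIT:P1(v=0,ok=F)] out:-; in:P4
Tick 5: [PARSE:P5(v=14,ok=F), VALIDATE:P4(v=14,ok=F), TRANSFORM:P3(v=15,ok=T), EMIT:P2(v=0,ok=F)] out:P1(v=0); in:P5
Tick 6: [PARSE:-, VALIDATE:P5(v=14,ok=F), TRANSFORM:P4(v=0,ok=F), EMIT:P3(v=15,ok=T)] out:P2(v=0); in:-
Tick 7: [PARSE:P6(v=13,ok=F), VALIDATE:-, TRANSFORM:P5(v=0,ok=F), EMIT:P4(v=0,ok=F)] out:P3(v=15); in:P6
Tick 8: [PARSE:-, VALIDATE:P6(v=13,ok=T), TRANSFORM:-, EMIT:P5(v=0,ok=F)] out:P4(v=0); in:-
Tick 9: [PARSE:-, VALIDATE:-, TRANSFORM:P6(v=39,ok=T), EMIT:-] out:P5(v=0); in:-
Tick 10: [PARSE:P7(v=16,ok=F), VALIDATE:-, TRANSFORM:-, EMIT:P6(v=39,ok=T)] out:-; in:P7
Tick 11: [PARSE:-, VALIDATE:P7(v=16,ok=F), TRANSFORM:-, EMIT:-] out:P6(v=39); in:-
Tick 12: [PARSE:-, VALIDATE:-, TRANSFORM:P7(v=0,ok=F), EMIT:-] out:-; in:-
Tick 13: [PARSE:-, VALIDATE:-, TRANSFORM:-, EMIT:P7(v=0,ok=F)] out:-; in:-
Tick 14: [PARSE:-, VALIDATE:-, TRANSFORM:-, EMIT:-] out:P7(v=0); in:-
Emitted by tick 14: ['P1', 'P2', 'P3', 'P4', 'P5', 'P6', 'P7']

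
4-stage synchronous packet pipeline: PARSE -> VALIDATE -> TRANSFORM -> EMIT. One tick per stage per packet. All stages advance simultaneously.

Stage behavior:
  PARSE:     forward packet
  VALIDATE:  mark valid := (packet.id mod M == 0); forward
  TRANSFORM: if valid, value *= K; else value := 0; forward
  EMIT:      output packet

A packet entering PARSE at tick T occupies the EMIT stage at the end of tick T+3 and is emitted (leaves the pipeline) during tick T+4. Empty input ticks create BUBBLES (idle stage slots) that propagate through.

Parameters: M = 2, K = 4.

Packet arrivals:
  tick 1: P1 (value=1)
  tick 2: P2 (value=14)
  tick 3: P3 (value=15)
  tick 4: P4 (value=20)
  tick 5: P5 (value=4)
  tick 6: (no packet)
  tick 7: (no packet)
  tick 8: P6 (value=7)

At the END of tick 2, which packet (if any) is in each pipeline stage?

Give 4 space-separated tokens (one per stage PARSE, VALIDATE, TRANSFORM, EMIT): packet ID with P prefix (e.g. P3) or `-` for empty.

Answer: P2 P1 - -

Derivation:
Tick 1: [PARSE:P1(v=1,ok=F), VALIDATE:-, TRANSFORM:-, EMIT:-] out:-; in:P1
Tick 2: [PARSE:P2(v=14,ok=F), VALIDATE:P1(v=1,ok=F), TRANSFORM:-, EMIT:-] out:-; in:P2
At end of tick 2: ['P2', 'P1', '-', '-']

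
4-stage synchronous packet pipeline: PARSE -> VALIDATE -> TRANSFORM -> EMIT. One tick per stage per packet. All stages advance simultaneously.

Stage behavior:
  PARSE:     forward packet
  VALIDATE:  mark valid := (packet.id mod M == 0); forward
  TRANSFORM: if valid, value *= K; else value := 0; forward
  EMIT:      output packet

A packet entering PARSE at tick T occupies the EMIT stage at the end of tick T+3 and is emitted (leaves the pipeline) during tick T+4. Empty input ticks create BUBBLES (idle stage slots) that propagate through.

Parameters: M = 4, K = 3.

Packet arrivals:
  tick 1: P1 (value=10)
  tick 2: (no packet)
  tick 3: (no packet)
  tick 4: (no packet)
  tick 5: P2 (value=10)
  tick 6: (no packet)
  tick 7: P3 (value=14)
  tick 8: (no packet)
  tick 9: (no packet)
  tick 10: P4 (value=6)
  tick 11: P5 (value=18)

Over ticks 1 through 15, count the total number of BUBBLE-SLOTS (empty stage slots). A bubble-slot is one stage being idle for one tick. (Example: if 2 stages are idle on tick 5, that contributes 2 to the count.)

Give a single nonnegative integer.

Tick 1: [PARSE:P1(v=10,ok=F), VALIDATE:-, TRANSFORM:-, EMIT:-] out:-; bubbles=3
Tick 2: [PARSE:-, VALIDATE:P1(v=10,ok=F), TRANSFORM:-, EMIT:-] out:-; bubbles=3
Tick 3: [PARSE:-, VALIDATE:-, TRANSFORM:P1(v=0,ok=F), EMIT:-] out:-; bubbles=3
Tick 4: [PARSE:-, VALIDATE:-, TRANSFORM:-, EMIT:P1(v=0,ok=F)] out:-; bubbles=3
Tick 5: [PARSE:P2(v=10,ok=F), VALIDATE:-, TRANSFORM:-, EMIT:-] out:P1(v=0); bubbles=3
Tick 6: [PARSE:-, VALIDATE:P2(v=10,ok=F), TRANSFORM:-, EMIT:-] out:-; bubbles=3
Tick 7: [PARSE:P3(v=14,ok=F), VALIDATE:-, TRANSFORM:P2(v=0,ok=F), EMIT:-] out:-; bubbles=2
Tick 8: [PARSE:-, VALIDATE:P3(v=14,ok=F), TRANSFORM:-, EMIT:P2(v=0,ok=F)] out:-; bubbles=2
Tick 9: [PARSE:-, VALIDATE:-, TRANSFORM:P3(v=0,ok=F), EMIT:-] out:P2(v=0); bubbles=3
Tick 10: [PARSE:P4(v=6,ok=F), VALIDATE:-, TRANSFORM:-, EMIT:P3(v=0,ok=F)] out:-; bubbles=2
Tick 11: [PARSE:P5(v=18,ok=F), VALIDATE:P4(v=6,ok=T), TRANSFORM:-, EMIT:-] out:P3(v=0); bubbles=2
Tick 12: [PARSE:-, VALIDATE:P5(v=18,ok=F), TRANSFORM:P4(v=18,ok=T), EMIT:-] out:-; bubbles=2
Tick 13: [PARSE:-, VALIDATE:-, TRANSFORM:P5(v=0,ok=F), EMIT:P4(v=18,ok=T)] out:-; bubbles=2
Tick 14: [PARSE:-, VALIDATE:-, TRANSFORM:-, EMIT:P5(v=0,ok=F)] out:P4(v=18); bubbles=3
Tick 15: [PARSE:-, VALIDATE:-, TRANSFORM:-, EMIT:-] out:P5(v=0); bubbles=4
Total bubble-slots: 40

Answer: 40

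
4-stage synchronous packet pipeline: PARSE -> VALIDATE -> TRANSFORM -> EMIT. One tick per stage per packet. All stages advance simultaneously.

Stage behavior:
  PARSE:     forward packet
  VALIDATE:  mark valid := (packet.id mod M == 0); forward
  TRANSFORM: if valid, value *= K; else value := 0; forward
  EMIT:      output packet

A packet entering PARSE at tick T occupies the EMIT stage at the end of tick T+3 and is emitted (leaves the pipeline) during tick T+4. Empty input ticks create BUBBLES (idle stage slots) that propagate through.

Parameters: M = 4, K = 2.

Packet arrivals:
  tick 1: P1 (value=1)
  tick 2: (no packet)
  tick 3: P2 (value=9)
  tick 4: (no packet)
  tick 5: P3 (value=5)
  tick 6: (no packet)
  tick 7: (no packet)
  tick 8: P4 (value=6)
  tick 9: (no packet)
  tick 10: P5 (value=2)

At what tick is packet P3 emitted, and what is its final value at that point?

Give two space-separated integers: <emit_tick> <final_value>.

Tick 1: [PARSE:P1(v=1,ok=F), VALIDATE:-, TRANSFORM:-, EMIT:-] out:-; in:P1
Tick 2: [PARSE:-, VALIDATE:P1(v=1,ok=F), TRANSFORM:-, EMIT:-] out:-; in:-
Tick 3: [PARSE:P2(v=9,ok=F), VALIDATE:-, TRANSFORM:P1(v=0,ok=F), EMIT:-] out:-; in:P2
Tick 4: [PARSE:-, VALIDATE:P2(v=9,ok=F), TRANSFORM:-, EMIT:P1(v=0,ok=F)] out:-; in:-
Tick 5: [PARSE:P3(v=5,ok=F), VALIDATE:-, TRANSFORM:P2(v=0,ok=F), EMIT:-] out:P1(v=0); in:P3
Tick 6: [PARSE:-, VALIDATE:P3(v=5,ok=F), TRANSFORM:-, EMIT:P2(v=0,ok=F)] out:-; in:-
Tick 7: [PARSE:-, VALIDATE:-, TRANSFORM:P3(v=0,ok=F), EMIT:-] out:P2(v=0); in:-
Tick 8: [PARSE:P4(v=6,ok=F), VALIDATE:-, TRANSFORM:-, EMIT:P3(v=0,ok=F)] out:-; in:P4
Tick 9: [PARSE:-, VALIDATE:P4(v=6,ok=T), TRANSFORM:-, EMIT:-] out:P3(v=0); in:-
Tick 10: [PARSE:P5(v=2,ok=F), VALIDATE:-, TRANSFORM:P4(v=12,ok=T), EMIT:-] out:-; in:P5
Tick 11: [PARSE:-, VALIDATE:P5(v=2,ok=F), TRANSFORM:-, EMIT:P4(v=12,ok=T)] out:-; in:-
Tick 12: [PARSE:-, VALIDATE:-, TRANSFORM:P5(v=0,ok=F), EMIT:-] out:P4(v=12); in:-
Tick 13: [PARSE:-, VALIDATE:-, TRANSFORM:-, EMIT:P5(v=0,ok=F)] out:-; in:-
Tick 14: [PARSE:-, VALIDATE:-, TRANSFORM:-, EMIT:-] out:P5(v=0); in:-
P3: arrives tick 5, valid=False (id=3, id%4=3), emit tick 9, final value 0

Answer: 9 0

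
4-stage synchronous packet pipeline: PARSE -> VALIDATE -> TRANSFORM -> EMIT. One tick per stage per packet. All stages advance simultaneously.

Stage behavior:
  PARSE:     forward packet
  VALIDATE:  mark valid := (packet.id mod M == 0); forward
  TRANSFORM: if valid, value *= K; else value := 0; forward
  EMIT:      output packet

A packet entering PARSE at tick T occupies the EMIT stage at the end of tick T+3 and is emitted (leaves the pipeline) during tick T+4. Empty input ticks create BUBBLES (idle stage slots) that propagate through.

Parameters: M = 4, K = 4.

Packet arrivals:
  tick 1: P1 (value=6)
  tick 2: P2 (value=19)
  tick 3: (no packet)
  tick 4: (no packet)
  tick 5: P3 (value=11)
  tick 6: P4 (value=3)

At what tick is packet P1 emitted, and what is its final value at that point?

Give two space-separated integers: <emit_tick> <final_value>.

Answer: 5 0

Derivation:
Tick 1: [PARSE:P1(v=6,ok=F), VALIDATE:-, TRANSFORM:-, EMIT:-] out:-; in:P1
Tick 2: [PARSE:P2(v=19,ok=F), VALIDATE:P1(v=6,ok=F), TRANSFORM:-, EMIT:-] out:-; in:P2
Tick 3: [PARSE:-, VALIDATE:P2(v=19,ok=F), TRANSFORM:P1(v=0,ok=F), EMIT:-] out:-; in:-
Tick 4: [PARSE:-, VALIDATE:-, TRANSFORM:P2(v=0,ok=F), EMIT:P1(v=0,ok=F)] out:-; in:-
Tick 5: [PARSE:P3(v=11,ok=F), VALIDATE:-, TRANSFORM:-, EMIT:P2(v=0,ok=F)] out:P1(v=0); in:P3
Tick 6: [PARSE:P4(v=3,ok=F), VALIDATE:P3(v=11,ok=F), TRANSFORM:-, EMIT:-] out:P2(v=0); in:P4
Tick 7: [PARSE:-, VALIDATE:P4(v=3,ok=T), TRANSFORM:P3(v=0,ok=F), EMIT:-] out:-; in:-
Tick 8: [PARSE:-, VALIDATE:-, TRANSFORM:P4(v=12,ok=T), EMIT:P3(v=0,ok=F)] out:-; in:-
Tick 9: [PARSE:-, VALIDATE:-, TRANSFORM:-, EMIT:P4(v=12,ok=T)] out:P3(v=0); in:-
Tick 10: [PARSE:-, VALIDATE:-, TRANSFORM:-, EMIT:-] out:P4(v=12); in:-
P1: arrives tick 1, valid=False (id=1, id%4=1), emit tick 5, final value 0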